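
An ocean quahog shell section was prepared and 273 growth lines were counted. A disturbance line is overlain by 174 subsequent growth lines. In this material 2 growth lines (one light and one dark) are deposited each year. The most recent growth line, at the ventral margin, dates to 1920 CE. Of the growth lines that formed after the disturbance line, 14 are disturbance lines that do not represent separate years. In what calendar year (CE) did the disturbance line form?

1840 CE

174 growth lines post-date the disturbance line.
Removing the 14 false growth lines leaves 174 − 14 = 160 true growth lines beyond the disturbance line.
Dividing by 2 growth lines per year: 160 / 2 = 80 years.
Counting back 80 years from 1920 CE places the disturbance line in 1920 − 80 = 1840 CE.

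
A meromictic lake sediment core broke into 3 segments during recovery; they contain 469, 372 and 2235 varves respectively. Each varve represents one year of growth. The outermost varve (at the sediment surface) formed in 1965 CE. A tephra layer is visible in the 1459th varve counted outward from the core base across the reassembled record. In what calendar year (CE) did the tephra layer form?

Total varves = 469 + 372 + 2235 = 3076.
3076 − 1459 = 1617 varves lie beyond the tephra layer toward the sediment surface.
Counting back 1617 years from 1965 CE places the tephra layer in 1965 − 1617 = 348 CE.

348 CE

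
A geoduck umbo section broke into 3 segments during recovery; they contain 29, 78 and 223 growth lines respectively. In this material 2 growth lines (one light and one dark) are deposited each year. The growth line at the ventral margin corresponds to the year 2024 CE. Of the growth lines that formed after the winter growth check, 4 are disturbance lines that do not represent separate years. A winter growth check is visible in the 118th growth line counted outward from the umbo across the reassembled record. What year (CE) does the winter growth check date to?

1920 CE

Total growth lines = 29 + 78 + 223 = 330.
330 − 118 = 212 growth lines lie beyond the winter growth check toward the ventral margin.
Excluding 4 false growth lines: 212 − 4 = 208.
Dividing by 2 growth lines per year: 208 / 2 = 104 years.
Counting back 104 years from 2024 CE places the winter growth check in 2024 − 104 = 1920 CE.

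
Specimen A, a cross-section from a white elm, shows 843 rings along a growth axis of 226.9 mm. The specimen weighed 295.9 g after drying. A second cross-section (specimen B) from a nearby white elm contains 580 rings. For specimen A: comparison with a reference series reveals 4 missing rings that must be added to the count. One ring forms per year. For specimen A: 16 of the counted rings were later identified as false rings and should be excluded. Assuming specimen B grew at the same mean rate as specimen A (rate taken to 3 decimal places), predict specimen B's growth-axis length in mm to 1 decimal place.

Specimen A: after corrections the count is 843 − 16 + 4 = 831 rings.
A: Mean rate = 226.9 mm / 831 years ≈ 0.273 mm per year.
Length of B = 0.273 × 580 = 158.3 mm.

158.3 mm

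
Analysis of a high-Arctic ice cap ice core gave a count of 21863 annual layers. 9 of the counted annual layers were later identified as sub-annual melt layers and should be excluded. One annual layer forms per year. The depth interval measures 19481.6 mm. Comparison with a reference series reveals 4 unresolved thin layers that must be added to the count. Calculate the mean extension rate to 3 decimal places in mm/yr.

After corrections the count is 21863 − 9 + 4 = 21858 annual layers.
Mean rate = 19481.6 mm / 21858 years ≈ 0.891 mm/yr.

0.891 mm/yr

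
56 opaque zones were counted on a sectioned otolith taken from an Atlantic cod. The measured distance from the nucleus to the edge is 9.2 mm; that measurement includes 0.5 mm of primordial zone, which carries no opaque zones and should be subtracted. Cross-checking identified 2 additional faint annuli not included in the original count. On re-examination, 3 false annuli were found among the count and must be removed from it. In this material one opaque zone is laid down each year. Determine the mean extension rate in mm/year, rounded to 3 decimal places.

0.158 mm/year

True opaque zone count = 56 − 3 + 2 = 55.
The growth record spans 9.2 − 0.5 = 8.7 mm.
Mean rate = 8.7 mm / 55 years ≈ 0.158 mm/year.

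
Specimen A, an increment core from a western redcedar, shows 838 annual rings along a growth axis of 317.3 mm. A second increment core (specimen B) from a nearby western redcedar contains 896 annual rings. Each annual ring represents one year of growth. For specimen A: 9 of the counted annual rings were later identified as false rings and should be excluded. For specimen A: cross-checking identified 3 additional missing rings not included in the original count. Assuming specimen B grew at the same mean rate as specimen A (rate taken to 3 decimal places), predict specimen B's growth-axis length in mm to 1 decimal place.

Specimen A: true annual ring count = 838 − 9 + 3 = 832.
A: Mean rate = 317.3 mm / 832 years ≈ 0.381 mm/year.
Length of B = 0.381 × 896 = 341.4 mm.

341.4 mm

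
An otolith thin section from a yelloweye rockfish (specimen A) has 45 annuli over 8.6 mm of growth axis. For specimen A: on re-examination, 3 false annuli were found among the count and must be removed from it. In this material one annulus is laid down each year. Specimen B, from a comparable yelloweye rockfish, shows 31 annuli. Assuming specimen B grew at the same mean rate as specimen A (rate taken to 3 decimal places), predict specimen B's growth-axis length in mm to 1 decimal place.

Specimen A: true annulus count = 45 − 3 = 42.
A: Mean rate = 8.6 mm / 42 years ≈ 0.205 mm/yr.
B's length ≈ 0.205 × 31 = 6.4 mm.

6.4 mm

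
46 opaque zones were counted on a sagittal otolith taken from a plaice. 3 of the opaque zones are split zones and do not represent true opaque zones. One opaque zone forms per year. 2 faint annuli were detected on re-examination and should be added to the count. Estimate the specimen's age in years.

Adjusted count: 46 − 3 + 2 = 45 opaque zones.
At one opaque zone per year, that is 45 years.

45 years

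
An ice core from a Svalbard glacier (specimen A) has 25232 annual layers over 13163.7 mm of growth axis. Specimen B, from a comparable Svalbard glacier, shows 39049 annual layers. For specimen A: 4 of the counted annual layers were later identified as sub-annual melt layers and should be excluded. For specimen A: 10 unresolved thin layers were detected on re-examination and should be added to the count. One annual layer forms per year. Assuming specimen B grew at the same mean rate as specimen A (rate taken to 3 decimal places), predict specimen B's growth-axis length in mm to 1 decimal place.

Specimen A: true annual layer count = 25232 − 4 + 10 = 25238.
A: 13163.7 mm over 25238 years gives 13163.7 / 25238 ≈ 0.522 mm/year.
For B, 0.522 mm/year × 39049 years = 20383.6 mm.

20383.6 mm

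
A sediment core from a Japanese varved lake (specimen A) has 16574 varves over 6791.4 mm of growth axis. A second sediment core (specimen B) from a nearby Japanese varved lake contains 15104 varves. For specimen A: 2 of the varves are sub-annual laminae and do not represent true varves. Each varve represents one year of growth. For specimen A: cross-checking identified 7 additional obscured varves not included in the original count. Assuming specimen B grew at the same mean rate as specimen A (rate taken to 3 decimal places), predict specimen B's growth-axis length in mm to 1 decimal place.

Specimen A: after corrections the count is 16574 − 2 + 7 = 16579 varves.
A: Mean rate = 6791.4 mm / 16579 years ≈ 0.410 mm/year.
Length of B = 0.410 × 15104 = 6192.6 mm.

6192.6 mm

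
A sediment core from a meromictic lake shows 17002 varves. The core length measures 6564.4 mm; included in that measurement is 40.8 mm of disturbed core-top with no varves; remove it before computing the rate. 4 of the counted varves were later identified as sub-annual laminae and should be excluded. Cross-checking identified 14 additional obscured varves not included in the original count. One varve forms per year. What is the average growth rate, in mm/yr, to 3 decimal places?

0.383 mm/yr

True varve count = 17002 − 4 + 14 = 17012.
Removing the 40.8 mm offcut leaves 6564.4 − 40.8 = 6523.6 mm.
6523.6 mm over 17012 years gives 6523.6 / 17012 ≈ 0.383 mm/yr.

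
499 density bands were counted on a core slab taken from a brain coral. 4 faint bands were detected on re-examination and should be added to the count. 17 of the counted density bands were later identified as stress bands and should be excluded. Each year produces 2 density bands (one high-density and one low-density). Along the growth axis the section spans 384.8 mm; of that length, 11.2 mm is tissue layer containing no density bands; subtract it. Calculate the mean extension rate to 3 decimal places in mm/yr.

1.537 mm/yr

Adjusted count: 499 − 17 + 4 = 486 density bands.
Dividing by 2 density bands per year: 486 / 2 = 243 years.
The growth record spans 384.8 − 11.2 = 373.6 mm.
Mean rate = 373.6 mm / 243 years ≈ 1.537 mm/yr.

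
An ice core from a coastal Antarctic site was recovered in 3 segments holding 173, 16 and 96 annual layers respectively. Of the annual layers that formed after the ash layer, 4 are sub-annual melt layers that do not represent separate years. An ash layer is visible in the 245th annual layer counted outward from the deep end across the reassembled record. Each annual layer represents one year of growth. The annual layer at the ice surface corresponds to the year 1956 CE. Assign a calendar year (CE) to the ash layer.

1920 CE

Total annual layers = 173 + 16 + 96 = 285.
Between annual layer 245 and the ice surface there are 285 − 245 = 40 annual layers.
40 − 4 false = 36 true annual layers after the ash layer.
Counting back 36 years from 1956 CE places the ash layer in 1956 − 36 = 1920 CE.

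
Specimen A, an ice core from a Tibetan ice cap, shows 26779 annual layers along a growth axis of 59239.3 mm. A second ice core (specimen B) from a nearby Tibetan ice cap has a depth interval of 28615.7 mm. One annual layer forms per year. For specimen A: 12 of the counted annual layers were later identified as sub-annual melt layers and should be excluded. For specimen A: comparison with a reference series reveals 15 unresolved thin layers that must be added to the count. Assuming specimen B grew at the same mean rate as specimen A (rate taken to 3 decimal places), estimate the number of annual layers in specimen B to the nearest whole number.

12937 annual layers

Specimen A: adjusted count: 26779 − 12 + 15 = 26782 annual layers.
A: 59239.3 mm over 26782 years gives 59239.3 / 26782 ≈ 2.212 mm/yr.
B spans 28615.7 / 2.212 = 12936.57 years ≈ 12937 annual layers.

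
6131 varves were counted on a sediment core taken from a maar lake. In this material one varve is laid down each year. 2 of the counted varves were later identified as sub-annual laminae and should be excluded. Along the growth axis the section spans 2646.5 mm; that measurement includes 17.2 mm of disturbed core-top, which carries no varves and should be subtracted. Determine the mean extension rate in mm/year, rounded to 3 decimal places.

0.429 mm/year

Adjusted count: 6131 − 2 = 6129 varves.
Removing the 17.2 mm offcut leaves 2646.5 − 17.2 = 2629.3 mm.
Extension rate ≈ 2629.3 / 6129 = 0.429 mm/year.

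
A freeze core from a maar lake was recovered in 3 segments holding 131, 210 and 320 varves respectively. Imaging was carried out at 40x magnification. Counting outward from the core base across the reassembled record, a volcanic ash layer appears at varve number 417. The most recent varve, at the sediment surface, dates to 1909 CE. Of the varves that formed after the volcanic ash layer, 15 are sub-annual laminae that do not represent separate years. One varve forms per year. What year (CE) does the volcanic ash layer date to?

Total varves = 131 + 210 + 320 = 661.
661 − 417 = 244 varves lie beyond the volcanic ash layer toward the sediment surface.
Excluding 15 false varves: 244 − 15 = 229.
The varve at the sediment surface is 1909 CE, so the volcanic ash layer dates to 1909 − 229 = 1680 CE.

1680 CE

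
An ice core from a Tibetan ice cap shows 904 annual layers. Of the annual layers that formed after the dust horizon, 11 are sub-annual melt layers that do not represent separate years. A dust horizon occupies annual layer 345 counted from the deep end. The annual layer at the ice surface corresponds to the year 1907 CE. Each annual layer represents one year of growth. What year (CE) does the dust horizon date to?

1359 CE

904 − 345 = 559 annual layers lie beyond the dust horizon toward the ice surface.
Excluding 11 false annual layers: 559 − 11 = 548.
The annual layer at the ice surface is 1907 CE, so the dust horizon dates to 1907 − 548 = 1359 CE.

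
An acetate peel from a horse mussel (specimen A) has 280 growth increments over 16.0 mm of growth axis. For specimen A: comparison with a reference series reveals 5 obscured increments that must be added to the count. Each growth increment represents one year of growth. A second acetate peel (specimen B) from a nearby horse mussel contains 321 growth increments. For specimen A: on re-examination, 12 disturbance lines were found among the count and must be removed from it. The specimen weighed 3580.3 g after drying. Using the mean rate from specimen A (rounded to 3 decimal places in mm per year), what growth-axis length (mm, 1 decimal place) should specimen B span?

Specimen A: correcting the raw count gives 280 − 12 + 5 = 273 true growth increments.
A: Mean rate = 16.0 mm / 273 years ≈ 0.059 mm per year.
For B, 0.059 mm/year × 321 years = 18.9 mm.

18.9 mm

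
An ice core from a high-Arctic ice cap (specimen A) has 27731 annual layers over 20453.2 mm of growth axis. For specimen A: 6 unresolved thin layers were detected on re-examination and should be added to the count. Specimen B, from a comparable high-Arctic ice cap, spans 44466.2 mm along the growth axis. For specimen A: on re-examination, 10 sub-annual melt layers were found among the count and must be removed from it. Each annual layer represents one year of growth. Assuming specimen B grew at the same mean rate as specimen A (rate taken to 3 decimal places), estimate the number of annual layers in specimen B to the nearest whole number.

Specimen A: adjusted count: 27731 − 10 + 6 = 27727 annual layers.
A: Extension rate ≈ 20453.2 / 27727 = 0.738 mm/yr.
For B, 44466.2 / 0.738 = 60252.30 years ≈ 60252 annual layers.

60252 annual layers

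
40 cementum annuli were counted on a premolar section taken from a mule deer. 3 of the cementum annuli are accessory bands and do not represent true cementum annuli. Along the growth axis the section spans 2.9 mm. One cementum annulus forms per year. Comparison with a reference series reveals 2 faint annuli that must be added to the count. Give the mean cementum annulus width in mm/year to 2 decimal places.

0.07 mm/year

True cementum annulus count = 40 − 3 + 2 = 39.
Mean rate = 2.9 mm / 39 years ≈ 0.07 mm/year.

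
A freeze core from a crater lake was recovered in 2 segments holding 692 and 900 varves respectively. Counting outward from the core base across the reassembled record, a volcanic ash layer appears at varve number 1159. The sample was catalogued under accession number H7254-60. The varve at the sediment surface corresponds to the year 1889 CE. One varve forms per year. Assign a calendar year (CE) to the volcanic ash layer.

1456 CE

Total varves = 692 + 900 = 1592.
Between varve 1159 and the sediment surface there are 1592 − 1159 = 433 varves.
Counting back 433 years from 1889 CE places the volcanic ash layer in 1889 − 433 = 1456 CE.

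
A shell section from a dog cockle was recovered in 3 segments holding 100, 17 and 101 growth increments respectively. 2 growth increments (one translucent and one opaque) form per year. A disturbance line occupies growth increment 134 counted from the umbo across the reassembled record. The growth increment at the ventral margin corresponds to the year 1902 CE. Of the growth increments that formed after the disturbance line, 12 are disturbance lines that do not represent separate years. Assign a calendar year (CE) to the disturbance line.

1866 CE

Total growth increments = 100 + 17 + 101 = 218.
218 − 134 = 84 growth increments lie beyond the disturbance line toward the ventral margin.
84 − 12 false = 72 true growth increments after the disturbance line.
With 2 growth increments per year, 72 / 2 = 36 years.
Counting back 36 years from 1902 CE places the disturbance line in 1902 − 36 = 1866 CE.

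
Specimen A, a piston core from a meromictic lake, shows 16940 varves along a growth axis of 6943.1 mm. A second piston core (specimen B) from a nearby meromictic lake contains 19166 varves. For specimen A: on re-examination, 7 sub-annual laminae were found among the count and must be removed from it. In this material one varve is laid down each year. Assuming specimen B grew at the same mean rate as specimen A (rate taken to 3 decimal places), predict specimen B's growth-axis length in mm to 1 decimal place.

7858.1 mm

Specimen A: after corrections the count is 16940 − 7 = 16933 varves.
A: Mean rate = 6943.1 mm / 16933 years ≈ 0.410 mm/year.
Length of B = 0.410 × 19166 = 7858.1 mm.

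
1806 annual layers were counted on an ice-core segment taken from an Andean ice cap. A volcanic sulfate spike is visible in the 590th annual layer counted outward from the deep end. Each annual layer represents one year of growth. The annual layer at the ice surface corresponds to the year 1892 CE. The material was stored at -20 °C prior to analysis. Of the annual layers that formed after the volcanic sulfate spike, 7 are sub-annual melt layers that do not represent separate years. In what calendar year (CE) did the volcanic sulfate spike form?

683 CE

The volcanic sulfate spike sits at annual layer 590 from the deep end, so 1806 − 590 = 1216 annual layers formed after it.
Removing the 7 false annual layers leaves 1216 − 7 = 1209 true annual layers beyond the volcanic sulfate spike.
1892 − 1209 = 683 CE.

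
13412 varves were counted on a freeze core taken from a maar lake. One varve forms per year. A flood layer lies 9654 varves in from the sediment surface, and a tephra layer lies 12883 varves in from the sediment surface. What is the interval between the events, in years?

12883 − 9654 = 3229 varves lie between the two events.
That is 3229 years at one varve per year.

3229 years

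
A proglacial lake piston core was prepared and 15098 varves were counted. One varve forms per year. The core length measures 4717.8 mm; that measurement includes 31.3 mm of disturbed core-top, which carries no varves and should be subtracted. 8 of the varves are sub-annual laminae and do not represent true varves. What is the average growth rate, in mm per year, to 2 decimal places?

True varve count = 15098 − 8 = 15090.
Removing the 31.3 mm offcut leaves 4717.8 − 31.3 = 4686.5 mm.
Extension rate ≈ 4686.5 / 15090 = 0.31 mm per year.

0.31 mm per year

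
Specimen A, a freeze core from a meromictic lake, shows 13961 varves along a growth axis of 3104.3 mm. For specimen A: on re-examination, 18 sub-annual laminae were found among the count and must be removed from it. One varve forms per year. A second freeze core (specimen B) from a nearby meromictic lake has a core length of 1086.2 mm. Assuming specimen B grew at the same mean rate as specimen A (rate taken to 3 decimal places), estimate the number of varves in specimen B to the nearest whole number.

4871 varves

Specimen A: true varve count = 13961 − 18 = 13943.
A: 3104.3 mm over 13943 years gives 3104.3 / 13943 ≈ 0.223 mm/year.
B spans 1086.2 / 0.223 = 4870.85 years ≈ 4871 varves.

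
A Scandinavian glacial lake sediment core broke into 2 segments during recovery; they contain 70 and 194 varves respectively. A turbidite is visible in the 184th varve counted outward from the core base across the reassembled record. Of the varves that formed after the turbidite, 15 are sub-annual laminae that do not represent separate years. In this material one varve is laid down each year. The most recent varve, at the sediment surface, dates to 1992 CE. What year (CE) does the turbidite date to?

1927 CE

Total varves = 70 + 194 = 264.
264 − 184 = 80 varves lie beyond the turbidite toward the sediment surface.
Removing the 15 false varves leaves 80 − 15 = 65 true varves beyond the turbidite.
The varve at the sediment surface is 1992 CE, so the turbidite dates to 1992 − 65 = 1927 CE.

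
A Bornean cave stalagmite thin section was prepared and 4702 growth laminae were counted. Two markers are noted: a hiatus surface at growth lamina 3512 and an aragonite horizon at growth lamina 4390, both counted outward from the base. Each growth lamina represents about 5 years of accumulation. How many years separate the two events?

4390 yr

The two markers are separated by 4390 − 3512 = 878 growth laminae.
Multiplying by 5 years per growth lamina: 878 × 5 = 4390 years.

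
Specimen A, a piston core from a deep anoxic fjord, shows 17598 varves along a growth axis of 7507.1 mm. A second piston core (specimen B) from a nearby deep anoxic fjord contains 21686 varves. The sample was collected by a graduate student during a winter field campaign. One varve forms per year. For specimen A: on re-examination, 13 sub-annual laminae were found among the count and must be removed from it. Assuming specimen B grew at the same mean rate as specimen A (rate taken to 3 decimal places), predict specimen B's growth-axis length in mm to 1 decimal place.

9259.9 mm

Specimen A: correcting the raw count gives 17598 − 13 = 17585 true varves.
A: 7507.1 mm over 17585 years gives 7507.1 / 17585 ≈ 0.427 mm/yr.
Length of B = 0.427 × 21686 = 9259.9 mm.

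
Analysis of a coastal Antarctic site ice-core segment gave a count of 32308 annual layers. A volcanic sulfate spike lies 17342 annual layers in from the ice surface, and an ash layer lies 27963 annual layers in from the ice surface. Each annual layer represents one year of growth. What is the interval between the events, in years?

10621 years

Separation: 27963 − 17342 = 10621 annual layers.
One annual layer per year makes the interval 10621 years.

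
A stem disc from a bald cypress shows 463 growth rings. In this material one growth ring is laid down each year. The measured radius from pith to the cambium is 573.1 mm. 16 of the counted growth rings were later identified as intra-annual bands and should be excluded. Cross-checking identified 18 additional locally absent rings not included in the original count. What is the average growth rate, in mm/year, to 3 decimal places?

After corrections the count is 463 − 16 + 18 = 465 growth rings.
Mean rate = 573.1 mm / 465 years ≈ 1.232 mm/year.

1.232 mm/year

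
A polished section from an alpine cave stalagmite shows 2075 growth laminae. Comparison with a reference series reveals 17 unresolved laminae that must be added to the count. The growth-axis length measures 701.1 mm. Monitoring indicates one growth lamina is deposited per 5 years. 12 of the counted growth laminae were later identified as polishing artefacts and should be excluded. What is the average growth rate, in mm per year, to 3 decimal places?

After corrections the count is 2075 − 12 + 17 = 2080 growth laminae.
At 5 years per growth lamina, 2080 × 5 = 10400 years.
701.1 mm over 10400 years gives 701.1 / 10400 ≈ 0.067 mm per year.

0.067 mm per year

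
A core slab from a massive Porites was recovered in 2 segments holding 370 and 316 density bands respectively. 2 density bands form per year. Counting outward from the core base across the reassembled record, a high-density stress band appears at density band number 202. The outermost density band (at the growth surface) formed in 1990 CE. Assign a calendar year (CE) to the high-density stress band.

Total density bands = 370 + 316 = 686.
The high-density stress band sits at density band 202 from the core base, so 686 − 202 = 484 density bands formed after it.
Dividing by 2 density bands per year: 484 / 2 = 242 years.
Counting back 242 years from 1990 CE places the high-density stress band in 1990 − 242 = 1748 CE.

1748 CE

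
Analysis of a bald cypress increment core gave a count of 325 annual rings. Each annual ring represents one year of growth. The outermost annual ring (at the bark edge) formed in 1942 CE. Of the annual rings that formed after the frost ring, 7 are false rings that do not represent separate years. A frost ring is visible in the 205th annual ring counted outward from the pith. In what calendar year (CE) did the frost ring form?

325 − 205 = 120 annual rings lie beyond the frost ring toward the bark edge.
120 − 7 false = 113 true annual rings after the frost ring.
1942 − 113 = 1829 CE.

1829 CE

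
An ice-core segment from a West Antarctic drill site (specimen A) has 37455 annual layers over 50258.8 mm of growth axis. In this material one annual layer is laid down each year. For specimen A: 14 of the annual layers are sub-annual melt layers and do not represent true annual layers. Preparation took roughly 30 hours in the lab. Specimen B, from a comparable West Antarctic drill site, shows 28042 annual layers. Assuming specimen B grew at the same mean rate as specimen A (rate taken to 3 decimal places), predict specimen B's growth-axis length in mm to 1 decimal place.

Specimen A: true annual layer count = 37455 − 14 = 37441.
A: Mean rate = 50258.8 mm / 37441 years ≈ 1.342 mm/yr.
B's length ≈ 1.342 × 28042 = 37632.4 mm.

37632.4 mm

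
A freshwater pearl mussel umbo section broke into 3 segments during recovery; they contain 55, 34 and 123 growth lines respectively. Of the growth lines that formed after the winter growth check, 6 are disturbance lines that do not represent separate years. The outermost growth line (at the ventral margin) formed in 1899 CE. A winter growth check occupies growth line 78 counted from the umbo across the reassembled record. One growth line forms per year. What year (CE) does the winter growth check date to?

Total growth lines = 55 + 34 + 123 = 212.
The winter growth check sits at growth line 78 from the umbo, so 212 − 78 = 134 growth lines formed after it.
134 − 6 false = 128 true growth lines after the winter growth check.
The growth line at the ventral margin is 1899 CE, so the winter growth check dates to 1899 − 128 = 1771 CE.

1771 CE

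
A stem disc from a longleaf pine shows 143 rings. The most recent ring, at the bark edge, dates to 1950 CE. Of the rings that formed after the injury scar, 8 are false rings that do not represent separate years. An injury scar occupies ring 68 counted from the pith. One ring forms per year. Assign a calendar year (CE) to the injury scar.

143 − 68 = 75 rings lie beyond the injury scar toward the bark edge.
Excluding 8 false rings: 75 − 8 = 67.
1950 − 67 = 1883 CE.

1883 CE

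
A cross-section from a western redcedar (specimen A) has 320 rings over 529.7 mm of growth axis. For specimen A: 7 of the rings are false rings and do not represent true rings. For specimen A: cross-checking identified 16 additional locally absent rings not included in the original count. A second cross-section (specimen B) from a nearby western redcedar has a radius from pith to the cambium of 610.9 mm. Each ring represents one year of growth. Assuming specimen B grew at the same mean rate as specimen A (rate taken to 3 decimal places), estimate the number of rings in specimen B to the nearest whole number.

379 rings

Specimen A: adjusted count: 320 − 7 + 16 = 329 rings.
A: Extension rate ≈ 529.7 / 329 = 1.610 mm per year.
B spans 610.9 / 1.610 = 379.44 years ≈ 379 rings.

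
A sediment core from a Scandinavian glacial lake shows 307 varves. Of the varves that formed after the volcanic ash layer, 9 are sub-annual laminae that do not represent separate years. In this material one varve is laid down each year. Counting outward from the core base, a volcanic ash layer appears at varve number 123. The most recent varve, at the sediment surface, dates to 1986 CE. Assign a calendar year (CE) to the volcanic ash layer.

307 − 123 = 184 varves lie beyond the volcanic ash layer toward the sediment surface.
184 − 9 false = 175 true varves after the volcanic ash layer.
1986 − 175 = 1811 CE.

1811 CE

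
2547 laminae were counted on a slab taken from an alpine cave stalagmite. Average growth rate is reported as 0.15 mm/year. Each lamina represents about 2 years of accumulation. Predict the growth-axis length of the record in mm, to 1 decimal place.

2547 laminae at 2 years each span 2547 × 2 = 5094 years.
5094 years at 0.15 mm/year gives 0.15 × 5094 = 764.1 mm.

764.1 mm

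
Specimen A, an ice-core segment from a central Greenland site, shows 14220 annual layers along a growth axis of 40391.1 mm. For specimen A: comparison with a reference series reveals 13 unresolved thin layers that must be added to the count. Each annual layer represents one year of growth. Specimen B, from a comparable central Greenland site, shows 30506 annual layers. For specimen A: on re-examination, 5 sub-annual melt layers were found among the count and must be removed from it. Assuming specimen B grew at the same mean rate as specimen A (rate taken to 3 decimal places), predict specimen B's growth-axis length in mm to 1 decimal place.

Specimen A: correcting the raw count gives 14220 − 5 + 13 = 14228 true annual layers.
A: Extension rate ≈ 40391.1 / 14228 = 2.839 mm per year.
B's length ≈ 2.839 × 30506 = 86606.5 mm.

86606.5 mm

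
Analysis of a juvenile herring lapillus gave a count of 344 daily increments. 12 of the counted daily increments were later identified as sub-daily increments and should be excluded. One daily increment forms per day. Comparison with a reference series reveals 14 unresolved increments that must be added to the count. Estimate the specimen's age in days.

Adjusted count: 344 − 12 + 14 = 346 daily increments.
One daily increment per day makes the duration 346 days.

346 days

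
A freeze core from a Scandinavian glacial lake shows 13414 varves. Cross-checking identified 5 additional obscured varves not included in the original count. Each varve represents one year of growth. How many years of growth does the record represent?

Adjusted count: 13414 + 5 = 13419 varves.
At one varve per year, that is 13419 years.

13419 years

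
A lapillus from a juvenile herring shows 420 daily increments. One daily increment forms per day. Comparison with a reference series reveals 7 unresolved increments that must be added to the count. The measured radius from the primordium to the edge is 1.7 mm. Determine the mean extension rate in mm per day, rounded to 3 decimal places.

True daily increment count = 420 + 7 = 427.
1.7 mm over 427 days gives 1.7 / 427 ≈ 0.004 mm per day.

0.004 mm per day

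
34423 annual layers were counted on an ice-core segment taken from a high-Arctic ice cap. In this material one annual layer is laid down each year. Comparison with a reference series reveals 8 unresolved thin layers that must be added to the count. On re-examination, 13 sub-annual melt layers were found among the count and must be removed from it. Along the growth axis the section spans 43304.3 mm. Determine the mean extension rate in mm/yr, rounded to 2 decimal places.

1.26 mm/yr

After corrections the count is 34423 − 13 + 8 = 34418 annual layers.
Mean rate = 43304.3 mm / 34418 years ≈ 1.26 mm/yr.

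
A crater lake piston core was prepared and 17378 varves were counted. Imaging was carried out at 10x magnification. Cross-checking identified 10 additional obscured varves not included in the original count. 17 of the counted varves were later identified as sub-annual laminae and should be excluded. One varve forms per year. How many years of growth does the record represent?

17371 years

Adjusted count: 17378 − 17 + 10 = 17371 varves.
One varve per year makes the duration 17371 years.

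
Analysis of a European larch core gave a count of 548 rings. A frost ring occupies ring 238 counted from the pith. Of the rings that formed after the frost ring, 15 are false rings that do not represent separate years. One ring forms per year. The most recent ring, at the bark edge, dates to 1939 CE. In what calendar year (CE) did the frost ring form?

Between ring 238 and the bark edge there are 548 − 238 = 310 rings.
Excluding 15 false rings: 310 − 15 = 295.
1939 − 295 = 1644 CE.

1644 CE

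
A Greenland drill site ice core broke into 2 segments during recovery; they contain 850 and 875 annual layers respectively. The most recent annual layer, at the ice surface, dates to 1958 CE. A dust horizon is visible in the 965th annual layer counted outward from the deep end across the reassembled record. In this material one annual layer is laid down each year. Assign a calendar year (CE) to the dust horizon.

1198 CE

Total annual layers = 850 + 875 = 1725.
Between annual layer 965 and the ice surface there are 1725 − 965 = 760 annual layers.
The annual layer at the ice surface is 1958 CE, so the dust horizon dates to 1958 − 760 = 1198 CE.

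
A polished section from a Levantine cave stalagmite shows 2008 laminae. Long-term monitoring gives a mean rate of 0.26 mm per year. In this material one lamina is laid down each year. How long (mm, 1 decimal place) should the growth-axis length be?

522.1 mm

2008 years of growth are recorded.
2008 years at 0.26 mm/year gives 0.26 × 2008 = 522.1 mm.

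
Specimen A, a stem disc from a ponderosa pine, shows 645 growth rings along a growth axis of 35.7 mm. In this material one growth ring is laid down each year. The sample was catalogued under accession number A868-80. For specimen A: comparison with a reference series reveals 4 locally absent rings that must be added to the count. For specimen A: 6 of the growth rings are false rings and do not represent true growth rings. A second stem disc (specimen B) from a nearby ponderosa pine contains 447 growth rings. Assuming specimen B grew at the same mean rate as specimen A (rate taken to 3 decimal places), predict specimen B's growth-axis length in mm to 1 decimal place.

25.0 mm

Specimen A: true growth ring count = 645 − 6 + 4 = 643.
A: Extension rate ≈ 35.7 / 643 = 0.056 mm/yr.
B's length ≈ 0.056 × 447 = 25.0 mm.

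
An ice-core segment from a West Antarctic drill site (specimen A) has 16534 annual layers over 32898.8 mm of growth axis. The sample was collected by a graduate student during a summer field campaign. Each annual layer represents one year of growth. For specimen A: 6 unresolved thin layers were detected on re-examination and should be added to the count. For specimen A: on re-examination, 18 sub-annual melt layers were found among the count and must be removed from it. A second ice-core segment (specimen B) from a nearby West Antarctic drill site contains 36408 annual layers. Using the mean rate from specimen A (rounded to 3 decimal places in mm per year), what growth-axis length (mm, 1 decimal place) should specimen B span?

Specimen A: correcting the raw count gives 16534 − 18 + 6 = 16522 true annual layers.
A: 32898.8 mm over 16522 years gives 32898.8 / 16522 ≈ 1.991 mm/yr.
B's length ≈ 1.991 × 36408 = 72488.3 mm.

72488.3 mm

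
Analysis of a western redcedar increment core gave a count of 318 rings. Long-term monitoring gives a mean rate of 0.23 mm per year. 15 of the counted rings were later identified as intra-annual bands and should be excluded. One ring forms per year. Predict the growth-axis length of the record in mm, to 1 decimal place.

69.7 mm

Adjusted count: 318 − 15 = 303 rings.
303 years at 0.23 mm/year gives 0.23 × 303 = 69.7 mm.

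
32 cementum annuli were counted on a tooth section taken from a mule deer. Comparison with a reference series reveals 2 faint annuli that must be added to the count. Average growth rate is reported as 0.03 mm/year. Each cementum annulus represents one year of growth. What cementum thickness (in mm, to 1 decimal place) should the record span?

Correcting the raw count gives 32 + 2 = 34 true cementum annuli.
Length ≈ 0.03 × 34 = 1.0 mm.

1.0 mm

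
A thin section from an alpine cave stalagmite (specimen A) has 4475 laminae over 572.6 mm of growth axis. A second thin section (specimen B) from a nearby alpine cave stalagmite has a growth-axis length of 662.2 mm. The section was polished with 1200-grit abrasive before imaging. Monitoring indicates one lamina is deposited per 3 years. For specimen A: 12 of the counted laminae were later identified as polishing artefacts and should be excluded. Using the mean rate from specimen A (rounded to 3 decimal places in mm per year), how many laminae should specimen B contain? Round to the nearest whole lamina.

5133 laminae

Specimen A: adjusted count: 4475 − 12 = 4463 laminae.
Specimen A: at 3 years per lamina, 4463 × 3 = 13389 years.
A: Extension rate ≈ 572.6 / 13389 = 0.043 mm per year.
Specimen B: 662.2 mm / 0.043 mm per year = 15400.00 years; at 3 years per lamina that is 15400.00 / 3 ≈ 5133 laminae.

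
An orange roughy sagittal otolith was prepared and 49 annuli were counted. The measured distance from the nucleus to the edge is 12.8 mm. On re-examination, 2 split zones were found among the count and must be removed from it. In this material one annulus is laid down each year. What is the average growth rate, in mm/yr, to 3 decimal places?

0.272 mm/yr

Adjusted count: 49 − 2 = 47 annuli.
12.8 mm over 47 years gives 12.8 / 47 ≈ 0.272 mm/yr.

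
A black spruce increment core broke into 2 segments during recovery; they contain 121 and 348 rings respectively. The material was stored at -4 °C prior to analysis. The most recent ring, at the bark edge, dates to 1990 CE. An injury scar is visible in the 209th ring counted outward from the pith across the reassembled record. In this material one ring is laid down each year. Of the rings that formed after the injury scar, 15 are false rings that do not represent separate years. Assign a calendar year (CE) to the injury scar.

1745 CE

Total rings = 121 + 348 = 469.
469 − 209 = 260 rings lie beyond the injury scar toward the bark edge.
260 − 15 false = 245 true rings after the injury scar.
The ring at the bark edge is 1990 CE, so the injury scar dates to 1990 − 245 = 1745 CE.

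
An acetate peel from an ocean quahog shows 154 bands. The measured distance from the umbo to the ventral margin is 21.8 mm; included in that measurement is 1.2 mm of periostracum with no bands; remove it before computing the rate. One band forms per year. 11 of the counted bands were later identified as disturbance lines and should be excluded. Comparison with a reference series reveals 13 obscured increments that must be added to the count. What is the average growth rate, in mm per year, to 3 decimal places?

True band count = 154 − 11 + 13 = 156.
The growth record spans 21.8 − 1.2 = 20.6 mm.
20.6 mm over 156 years gives 20.6 / 156 ≈ 0.132 mm per year.

0.132 mm per year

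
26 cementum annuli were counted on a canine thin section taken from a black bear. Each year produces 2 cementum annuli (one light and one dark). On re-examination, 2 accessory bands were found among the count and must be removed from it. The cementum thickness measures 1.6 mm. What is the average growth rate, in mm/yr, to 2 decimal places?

After corrections the count is 26 − 2 = 24 cementum annuli.
24 cementum annuli at 2 per year is 24 / 2 = 12 years.
Extension rate ≈ 1.6 / 12 = 0.13 mm/yr.

0.13 mm/yr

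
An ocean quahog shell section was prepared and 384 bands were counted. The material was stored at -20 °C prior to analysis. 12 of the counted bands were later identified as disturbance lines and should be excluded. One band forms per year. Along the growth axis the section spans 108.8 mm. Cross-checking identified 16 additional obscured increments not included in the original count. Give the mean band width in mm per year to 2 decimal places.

After corrections the count is 384 − 12 + 16 = 388 bands.
Extension rate ≈ 108.8 / 388 = 0.28 mm per year.

0.28 mm per year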